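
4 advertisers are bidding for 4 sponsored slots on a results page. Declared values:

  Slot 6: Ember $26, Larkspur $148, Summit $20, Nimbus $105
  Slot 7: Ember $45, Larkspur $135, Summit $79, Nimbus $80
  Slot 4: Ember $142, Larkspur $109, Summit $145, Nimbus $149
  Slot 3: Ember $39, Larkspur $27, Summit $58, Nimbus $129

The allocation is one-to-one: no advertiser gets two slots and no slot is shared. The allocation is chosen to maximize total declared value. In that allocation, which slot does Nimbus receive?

This is the linear assignment problem.
Optimal: Ember→Slot 4 ($142), Larkspur→Slot 6 ($148), Summit→Slot 7 ($79), Nimbus→Slot 3 ($129) — total 142+148+79+129 = $498.
Column-greedy (each slot in turn goes to its best remaining advertiser) gives $412, worse by 86.
Swapping Nimbus↔Larkspur (Nimbus→Slot 6 $105, Larkspur→Slot 3 $27) loses 145.
Checked against all permutations: $498 is optimal.
Nimbus's own top slot is Slot 4 ($149), but forcing Nimbus→Slot 4 and reassigning the rest optimally gives only $415 — worse by 83.

Nimbus receives Slot 3.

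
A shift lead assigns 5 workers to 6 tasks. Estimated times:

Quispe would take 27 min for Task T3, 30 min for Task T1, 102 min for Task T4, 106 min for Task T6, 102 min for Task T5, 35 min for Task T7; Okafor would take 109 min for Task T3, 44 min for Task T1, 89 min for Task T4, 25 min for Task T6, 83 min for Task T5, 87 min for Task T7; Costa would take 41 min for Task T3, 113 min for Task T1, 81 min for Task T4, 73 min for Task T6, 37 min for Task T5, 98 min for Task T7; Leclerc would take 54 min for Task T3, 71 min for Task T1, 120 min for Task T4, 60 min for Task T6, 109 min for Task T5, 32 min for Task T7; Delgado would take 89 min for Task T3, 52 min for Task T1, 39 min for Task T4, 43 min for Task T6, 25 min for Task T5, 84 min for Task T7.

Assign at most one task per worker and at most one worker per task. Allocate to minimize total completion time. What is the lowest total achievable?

Optimal: Quispe→Task T1 (30 min), Okafor→Task T6 (25 min), Costa→Task T3 (41 min), Leclerc→Task T7 (32 min), Delgado→Task T5 (25 min) — total 30+25+41+32+25 = 153 min.
Every other assignment is strictly worse.

Min total: 153 min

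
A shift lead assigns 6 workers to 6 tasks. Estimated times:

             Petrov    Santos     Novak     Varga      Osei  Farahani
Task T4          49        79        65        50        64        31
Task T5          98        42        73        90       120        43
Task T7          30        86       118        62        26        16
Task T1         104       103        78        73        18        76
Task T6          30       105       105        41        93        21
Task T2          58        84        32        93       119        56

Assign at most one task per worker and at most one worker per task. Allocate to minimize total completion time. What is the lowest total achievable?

This is the linear assignment problem.
Optimal: Petrov→Task T6 (30 min), Santos→Task T5 (42 min), Novak→Task T2 (32 min), Varga→Task T4 (50 min), Osei→Task T1 (18 min), Farahani→Task T7 (16 min) — total 30+42+32+50+18+16 = 188 min.

Min total: 188 min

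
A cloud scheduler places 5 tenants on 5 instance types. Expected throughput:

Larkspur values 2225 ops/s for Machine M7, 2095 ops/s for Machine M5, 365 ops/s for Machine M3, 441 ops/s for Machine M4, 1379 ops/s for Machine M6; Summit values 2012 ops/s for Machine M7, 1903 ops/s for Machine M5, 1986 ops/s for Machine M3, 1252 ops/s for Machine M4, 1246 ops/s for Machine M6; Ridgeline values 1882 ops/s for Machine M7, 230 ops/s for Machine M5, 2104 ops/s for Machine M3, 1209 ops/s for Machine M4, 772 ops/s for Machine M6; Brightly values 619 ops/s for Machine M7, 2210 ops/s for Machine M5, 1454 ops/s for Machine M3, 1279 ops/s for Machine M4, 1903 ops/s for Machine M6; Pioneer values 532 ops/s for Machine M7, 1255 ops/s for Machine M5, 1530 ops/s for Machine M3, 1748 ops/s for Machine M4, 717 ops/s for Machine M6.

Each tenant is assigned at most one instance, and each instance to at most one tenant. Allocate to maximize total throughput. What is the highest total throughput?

Optimal: Larkspur→Machine M7 (2225 ops/s), Summit→Machine M5 (1903 ops/s), Ridgeline→Machine M3 (2104 ops/s), Brightly→Machine M6 (1903 ops/s), Pioneer→Machine M4 (1748 ops/s) — total 2225+1903+2104+1903+1748 = 9883 ops/s.

Max total: 9883 ops/s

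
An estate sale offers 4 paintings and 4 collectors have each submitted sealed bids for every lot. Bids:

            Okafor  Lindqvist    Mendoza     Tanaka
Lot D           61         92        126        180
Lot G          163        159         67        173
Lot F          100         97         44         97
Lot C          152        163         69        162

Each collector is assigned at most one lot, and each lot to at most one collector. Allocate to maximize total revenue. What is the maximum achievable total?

Optimal: Okafor→Lot F ($100), Lindqvist→Lot C ($163), Mendoza→Lot D ($126), Tanaka→Lot G ($173) — total 100+163+126+173 = $562.
Row-greedy (each collector in turn takes its best remaining lot) gives $549, worse by 13.
Swapping Okafor↔Lindqvist (Okafor→Lot C $152, Lindqvist→Lot F $97) loses 14.

Maximum total: $562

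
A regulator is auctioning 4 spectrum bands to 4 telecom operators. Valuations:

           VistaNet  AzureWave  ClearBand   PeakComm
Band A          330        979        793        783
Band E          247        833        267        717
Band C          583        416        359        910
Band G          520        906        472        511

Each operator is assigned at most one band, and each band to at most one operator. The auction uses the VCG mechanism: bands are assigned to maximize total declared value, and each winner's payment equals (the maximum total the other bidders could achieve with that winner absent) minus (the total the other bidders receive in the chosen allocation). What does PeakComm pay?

Efficient allocation: VistaNet→Band G ($520M), AzureWave→Band E ($833M), ClearBand→Band A ($793M), PeakComm→Band C ($910M); total welfare W = $3056M.
PeakComm receives Band C at value $910M, so the others get W − 910 = $2146M.
Without PeakComm: best allocation of the remaining 3 bidders over all 4 bands is VistaNet→Band C ($583M), AzureWave→Band G ($906M), ClearBand→Band A ($793M), total $2282M.
VCG payment = (others' best without PeakComm) − (others' welfare with PeakComm) = 2282 − 2146 = $136M.

PeakComm pays $136M.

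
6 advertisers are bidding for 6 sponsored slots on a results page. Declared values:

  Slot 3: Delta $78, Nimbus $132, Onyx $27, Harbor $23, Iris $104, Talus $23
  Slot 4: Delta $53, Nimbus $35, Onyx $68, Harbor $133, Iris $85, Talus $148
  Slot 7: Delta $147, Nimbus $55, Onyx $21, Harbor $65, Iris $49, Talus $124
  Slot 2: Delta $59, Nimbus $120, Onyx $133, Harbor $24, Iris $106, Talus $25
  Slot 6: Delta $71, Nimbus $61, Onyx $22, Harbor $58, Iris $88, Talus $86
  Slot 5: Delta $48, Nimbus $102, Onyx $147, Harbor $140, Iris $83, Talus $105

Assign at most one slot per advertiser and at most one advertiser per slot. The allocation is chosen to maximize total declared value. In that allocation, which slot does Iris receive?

This is a one-to-one assignment (maximum-weight bipartite matching).
Optimal: Delta→Slot 7 ($147), Nimbus→Slot 3 ($132), Onyx→Slot 2 ($133), Harbor→Slot 5 ($140), Iris→Slot 6 ($88), Talus→Slot 4 ($148) — total 147+132+133+140+88+148 = $788.
Row-greedy (each advertiser in turn takes its best remaining slot) gives $751, worse by 37.
Next-best assignment: Delta→Slot 7, Nimbus→Slot 3, Onyx→Slot 5, Harbor→Slot 4, Iris→Slot 2, Talus→Slot 6 = $751.
No other one-to-one assignment exceeds $788.
Iris's own top slot is Slot 2 ($106), but forcing Iris→Slot 2 and reassigning the rest optimally gives only $751 — worse by 37.

Iris receives Slot 6.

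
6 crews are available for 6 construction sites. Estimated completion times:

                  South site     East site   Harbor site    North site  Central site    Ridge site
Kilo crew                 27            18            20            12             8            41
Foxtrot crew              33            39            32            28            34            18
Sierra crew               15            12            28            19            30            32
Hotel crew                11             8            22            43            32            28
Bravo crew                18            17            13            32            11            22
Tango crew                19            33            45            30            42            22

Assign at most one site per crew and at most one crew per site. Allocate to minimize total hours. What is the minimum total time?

Optimal: Kilo crew→Central site (8 hours), Foxtrot crew→Ridge site (18 hours), Sierra crew→North site (19 hours), Hotel crew→East site (8 hours), Bravo crew→Harbor site (13 hours), Tango crew→South site (19 hours) — total 8+18+19+8+13+19 = 85 hours.
Column-greedy (each site in turn goes to its cheapest remaining crew) gives 104 hours, worse by 19.
Every other assignment is strictly worse.

Minimum total: 85 hours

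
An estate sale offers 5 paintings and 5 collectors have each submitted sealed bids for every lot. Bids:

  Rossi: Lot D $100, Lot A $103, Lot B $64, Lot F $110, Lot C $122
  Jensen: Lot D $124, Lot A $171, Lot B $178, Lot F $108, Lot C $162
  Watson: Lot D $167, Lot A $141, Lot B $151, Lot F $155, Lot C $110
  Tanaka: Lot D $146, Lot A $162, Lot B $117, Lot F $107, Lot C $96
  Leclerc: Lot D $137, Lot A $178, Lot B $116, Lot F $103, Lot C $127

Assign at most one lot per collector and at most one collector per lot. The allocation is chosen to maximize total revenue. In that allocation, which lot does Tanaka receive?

Optimal: Rossi→Lot C ($122), Jensen→Lot B ($178), Watson→Lot F ($155), Tanaka→Lot D ($146), Leclerc→Lot A ($178) — total 122+178+155+146+178 = $779.
Column-greedy (each lot in turn goes to its best remaining collector) gives $729, worse by 50.
Swapping Leclerc↔Rossi (Leclerc→Lot C $127, Rossi→Lot A $103) loses 70.
Tanaka's own top lot is Lot A ($162), but forcing Tanaka→Lot A and reassigning the rest optimally gives only $754 — worse by 25.

Tanaka receives Lot D.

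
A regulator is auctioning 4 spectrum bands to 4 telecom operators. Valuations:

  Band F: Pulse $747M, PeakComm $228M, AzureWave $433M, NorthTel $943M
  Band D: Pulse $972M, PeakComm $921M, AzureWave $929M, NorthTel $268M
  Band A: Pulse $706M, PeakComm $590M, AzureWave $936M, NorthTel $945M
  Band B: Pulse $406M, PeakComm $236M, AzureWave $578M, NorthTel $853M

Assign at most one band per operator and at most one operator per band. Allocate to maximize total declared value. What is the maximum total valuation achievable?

Treat this as an assignment problem: match each operator to one band.
Optimal: Pulse→Band F ($747M), PeakComm→Band D ($921M), AzureWave→Band A ($936M), NorthTel→Band B ($853M) — total 747+921+936+853 = $3457M.
Row-greedy (each operator in turn takes its best remaining band) gives $3083M, worse by 374.
No other one-to-one assignment exceeds $3457M.

Maximum total: $3457M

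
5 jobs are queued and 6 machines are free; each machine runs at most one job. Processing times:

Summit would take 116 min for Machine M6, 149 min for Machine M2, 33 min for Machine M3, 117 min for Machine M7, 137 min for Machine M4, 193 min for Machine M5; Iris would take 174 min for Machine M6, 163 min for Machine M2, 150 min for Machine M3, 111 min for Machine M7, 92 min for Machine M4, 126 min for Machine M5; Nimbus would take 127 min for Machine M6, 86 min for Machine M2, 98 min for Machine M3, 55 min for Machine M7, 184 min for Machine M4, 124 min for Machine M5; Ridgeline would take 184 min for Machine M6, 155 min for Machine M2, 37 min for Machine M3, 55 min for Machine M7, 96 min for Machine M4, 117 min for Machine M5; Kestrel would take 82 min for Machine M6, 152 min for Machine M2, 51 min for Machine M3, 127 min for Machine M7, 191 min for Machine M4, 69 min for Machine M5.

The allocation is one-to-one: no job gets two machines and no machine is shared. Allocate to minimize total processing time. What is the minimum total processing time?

Treat this as an assignment problem: match each job to one machine.
Optimal: Summit→Machine M3 (33 min), Iris→Machine M4 (92 min), Nimbus→Machine M2 (86 min), Ridgeline→Machine M7 (55 min), Kestrel→Machine M5 (69 min) — total 33+92+86+55+69 = 335 min.
Min-entry greedy (repeatedly take the single cheapest remaining cell) gives 404 min, worse by 69.
Checked against all permutations: 335 min is optimal.

Minimum total: 335 min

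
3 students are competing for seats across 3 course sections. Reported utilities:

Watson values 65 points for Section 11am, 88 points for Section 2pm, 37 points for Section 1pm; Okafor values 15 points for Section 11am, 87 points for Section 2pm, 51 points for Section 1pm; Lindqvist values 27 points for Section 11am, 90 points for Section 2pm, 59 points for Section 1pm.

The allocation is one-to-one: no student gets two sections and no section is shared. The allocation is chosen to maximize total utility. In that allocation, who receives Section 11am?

Optimal: Watson→Section 11am (65 points), Okafor→Section 2pm (87 points), Lindqvist→Section 1pm (59 points) — total 65+87+59 = 211 points.
Max-entry greedy (repeatedly take the single best remaining cell) gives 206 points, worse by 5.
Swapping Okafor↔Lindqvist (Okafor→Section 1pm 51 points, Lindqvist→Section 2pm 90 points) loses 5.
Watson's own top section is Section 2pm (88 points), but forcing Watson→Section 2pm and reassigning the rest optimally gives only 166 points — worse by 45.

Watson receives Section 11am.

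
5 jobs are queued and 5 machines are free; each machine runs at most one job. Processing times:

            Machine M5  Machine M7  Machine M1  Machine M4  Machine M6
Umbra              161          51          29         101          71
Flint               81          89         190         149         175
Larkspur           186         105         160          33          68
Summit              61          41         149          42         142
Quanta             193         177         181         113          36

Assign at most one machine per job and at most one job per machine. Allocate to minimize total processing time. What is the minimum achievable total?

Optimal: Umbra→Machine M1 (29 min), Flint→Machine M5 (81 min), Larkspur→Machine M4 (33 min), Summit→Machine M7 (41 min), Quanta→Machine M6 (36 min) — total 29+81+33+41+36 = 220 min.

Min total: 220 min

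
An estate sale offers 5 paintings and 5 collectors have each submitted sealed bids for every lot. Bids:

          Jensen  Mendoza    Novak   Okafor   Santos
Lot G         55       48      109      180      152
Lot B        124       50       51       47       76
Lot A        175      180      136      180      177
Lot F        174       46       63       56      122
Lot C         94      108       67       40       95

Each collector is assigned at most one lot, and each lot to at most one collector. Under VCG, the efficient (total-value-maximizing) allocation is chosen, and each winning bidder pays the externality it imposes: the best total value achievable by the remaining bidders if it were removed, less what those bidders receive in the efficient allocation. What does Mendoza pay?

Efficient allocation: Jensen→Lot F ($174), Mendoza→Lot C ($108), Novak→Lot B ($51), Okafor→Lot G ($180), Santos→Lot A ($177); total welfare W = $690.
Mendoza receives Lot C at value $108, so the others get W − 108 = $582.
Without Mendoza: best allocation of the remaining 4 bidders over all 5 lots is Jensen→Lot F ($174), Novak→Lot C ($67), Okafor→Lot G ($180), Santos→Lot A ($177), total $598.
VCG payment = (others' best without Mendoza) − (others' welfare with Mendoza) = 598 − 582 = $16.

Mendoza pays $16.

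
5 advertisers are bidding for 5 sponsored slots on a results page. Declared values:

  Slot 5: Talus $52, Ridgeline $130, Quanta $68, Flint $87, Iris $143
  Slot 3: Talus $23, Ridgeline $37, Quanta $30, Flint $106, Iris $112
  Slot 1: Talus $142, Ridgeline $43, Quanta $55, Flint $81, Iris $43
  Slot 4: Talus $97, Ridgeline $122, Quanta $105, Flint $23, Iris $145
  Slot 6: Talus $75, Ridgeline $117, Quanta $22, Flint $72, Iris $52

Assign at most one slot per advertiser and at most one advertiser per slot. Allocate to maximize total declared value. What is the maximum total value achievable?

Maximum total: $613

Optimal: Talus→Slot 1 ($142), Ridgeline→Slot 6 ($117), Quanta→Slot 4 ($105), Flint→Slot 3 ($106), Iris→Slot 5 ($143) — total 142+117+105+106+143 = $613.
Max-entry greedy (repeatedly take the single best remaining cell) gives $545, worse by 68.
Every other assignment is strictly worse.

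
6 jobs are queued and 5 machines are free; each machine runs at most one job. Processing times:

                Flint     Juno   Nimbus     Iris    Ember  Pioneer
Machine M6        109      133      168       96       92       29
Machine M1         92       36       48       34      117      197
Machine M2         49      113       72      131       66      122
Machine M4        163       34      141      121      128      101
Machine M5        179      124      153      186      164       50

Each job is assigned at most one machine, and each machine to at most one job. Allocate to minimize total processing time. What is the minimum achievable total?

Min total: 259 min

Optimal: Ember→Machine M6 (92 min), Iris→Machine M1 (34 min), Flint→Machine M2 (49 min), Juno→Machine M4 (34 min), Pioneer→Machine M5 (50 min) — total 92+34+49+34+50 = 259 min.
Row-greedy (each job in turn takes its cheapest remaining machine) gives 391 min, worse by 132.
Swapping Juno↔Flint (Juno→Machine M2 113 min, Flint→Machine M4 163 min) adds 193.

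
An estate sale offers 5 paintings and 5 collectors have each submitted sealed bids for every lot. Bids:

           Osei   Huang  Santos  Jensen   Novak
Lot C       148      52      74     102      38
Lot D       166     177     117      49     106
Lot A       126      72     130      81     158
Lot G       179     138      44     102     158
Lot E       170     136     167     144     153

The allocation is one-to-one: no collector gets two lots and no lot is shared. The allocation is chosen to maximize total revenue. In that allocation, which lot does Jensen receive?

Jensen receives Lot C.

This is the linear assignment problem.
Optimal: Osei→Lot G ($179), Huang→Lot D ($177), Santos→Lot E ($167), Jensen→Lot C ($102), Novak→Lot A ($158) — total 179+177+167+102+158 = $783.
Next-best assignment: Osei→Lot C, Huang→Lot D, Santos→Lot A, Jensen→Lot E, Novak→Lot G = $757.
Swapping Santos↔Osei (Santos→Lot G $44, Osei→Lot E $170) loses 132.
Jensen's own top lot is Lot E ($144), but forcing Jensen→Lot E and reassigning the rest optimally gives only $757 — worse by 26.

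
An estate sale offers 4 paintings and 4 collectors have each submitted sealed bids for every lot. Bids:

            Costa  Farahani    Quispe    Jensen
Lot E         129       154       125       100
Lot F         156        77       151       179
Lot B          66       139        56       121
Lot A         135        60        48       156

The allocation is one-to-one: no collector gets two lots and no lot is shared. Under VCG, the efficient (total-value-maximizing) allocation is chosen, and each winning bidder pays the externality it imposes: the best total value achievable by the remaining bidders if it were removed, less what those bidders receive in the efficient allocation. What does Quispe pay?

Quispe pays $15.

Efficient allocation: Costa→Lot A ($135), Farahani→Lot B ($139), Quispe→Lot E ($125), Jensen→Lot F ($179); total welfare W = $578.
Quispe receives Lot E at value $125, so the others get W − 125 = $453.
Without Quispe: best allocation of the remaining 3 bidders over all 4 lots is Costa→Lot A ($135), Farahani→Lot E ($154), Jensen→Lot F ($179), total $468.
VCG payment = (others' best without Quispe) − (others' welfare with Quispe) = 468 − 453 = $15.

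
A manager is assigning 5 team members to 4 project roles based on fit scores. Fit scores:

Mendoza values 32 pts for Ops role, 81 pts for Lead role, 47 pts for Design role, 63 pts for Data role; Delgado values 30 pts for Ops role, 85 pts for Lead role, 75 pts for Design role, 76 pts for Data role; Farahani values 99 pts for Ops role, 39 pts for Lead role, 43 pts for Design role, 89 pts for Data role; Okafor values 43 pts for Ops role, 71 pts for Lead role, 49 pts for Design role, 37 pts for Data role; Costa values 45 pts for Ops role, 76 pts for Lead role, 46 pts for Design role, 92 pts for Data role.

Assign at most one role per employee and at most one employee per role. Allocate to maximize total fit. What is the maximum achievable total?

Optimal: Farahani→Ops role (99 pts), Mendoza→Lead role (81 pts), Delgado→Design role (75 pts), Costa→Data role (92 pts) — total 99+81+75+92 = 347 pts.
Max-entry greedy (repeatedly take the single best remaining cell) gives 325 pts, worse by 22.
Next-best assignment: Farahani→Ops role, Okafor→Lead role, Delgado→Design role, Costa→Data role = 337 pts.
Swapping Delgado↔Costa (Delgado→Data role 76 pts, Costa→Design role 46 pts) loses 45.
Checked against all permutations: 347 pts is optimal.

Max total: 347 pts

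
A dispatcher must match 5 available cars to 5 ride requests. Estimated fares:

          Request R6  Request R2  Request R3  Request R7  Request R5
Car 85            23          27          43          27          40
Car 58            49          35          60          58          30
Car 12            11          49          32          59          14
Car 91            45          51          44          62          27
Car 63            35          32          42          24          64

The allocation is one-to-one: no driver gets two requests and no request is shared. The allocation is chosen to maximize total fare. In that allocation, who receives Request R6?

Car 58 receives Request R6.

This is a one-to-one assignment (maximum-weight bipartite matching).
Optimal: Car 85→Request R3 ($43), Car 58→Request R6 ($49), Car 12→Request R2 ($49), Car 91→Request R7 ($62), Car 63→Request R5 ($64) — total 43+49+49+62+64 = $267.
Column-greedy (each request in turn goes to its best remaining driver) gives $266, worse by 1.
Next-best assignment: Car 85→Request R3, Car 58→Request R6, Car 12→Request R7, Car 91→Request R2, Car 63→Request R5 = $266.
Swapping Car 63↔Car 85 (Car 63→Request R3 $42, Car 85→Request R5 $40) loses 25.
Car 58's own top request is Request R3 ($60), but forcing Car 58→Request R3 and reassigning the rest optimally gives only $258 — worse by 9.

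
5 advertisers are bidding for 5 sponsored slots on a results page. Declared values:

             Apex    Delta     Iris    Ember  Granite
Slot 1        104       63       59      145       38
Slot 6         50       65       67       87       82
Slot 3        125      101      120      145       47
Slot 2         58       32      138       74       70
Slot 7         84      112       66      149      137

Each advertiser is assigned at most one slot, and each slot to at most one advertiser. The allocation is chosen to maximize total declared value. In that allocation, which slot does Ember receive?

Ember receives Slot 1.

Optimal: Apex→Slot 3 ($125), Delta→Slot 6 ($65), Iris→Slot 2 ($138), Ember→Slot 1 ($145), Granite→Slot 7 ($137) — total 125+65+138+145+137 = $610.
Row-greedy (each advertiser in turn takes its best remaining slot) gives $602, worse by 8.
Swapping Ember↔Granite (Ember→Slot 7 $149, Granite→Slot 1 $38) loses 95.
Ember's own top slot is Slot 7 ($149), but forcing Ember→Slot 7 and reassigning the rest optimally gives only $574 — worse by 36.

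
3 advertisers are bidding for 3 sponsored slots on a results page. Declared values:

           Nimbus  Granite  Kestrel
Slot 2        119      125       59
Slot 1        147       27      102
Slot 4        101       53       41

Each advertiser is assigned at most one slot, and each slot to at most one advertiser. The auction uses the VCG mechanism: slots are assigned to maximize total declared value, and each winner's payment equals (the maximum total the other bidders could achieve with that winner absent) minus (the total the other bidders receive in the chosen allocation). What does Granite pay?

Granite pays $18.

Efficient allocation: Nimbus→Slot 4 ($101), Granite→Slot 2 ($125), Kestrel→Slot 1 ($102); total welfare W = $328.
Granite receives Slot 2 at value $125, so the others get W − 125 = $203.
Without Granite: best allocation of the remaining 2 bidders over all 3 slots is Nimbus→Slot 2 ($119), Kestrel→Slot 1 ($102), total $221.
VCG payment = (others' best without Granite) − (others' welfare with Granite) = 221 − 203 = $18.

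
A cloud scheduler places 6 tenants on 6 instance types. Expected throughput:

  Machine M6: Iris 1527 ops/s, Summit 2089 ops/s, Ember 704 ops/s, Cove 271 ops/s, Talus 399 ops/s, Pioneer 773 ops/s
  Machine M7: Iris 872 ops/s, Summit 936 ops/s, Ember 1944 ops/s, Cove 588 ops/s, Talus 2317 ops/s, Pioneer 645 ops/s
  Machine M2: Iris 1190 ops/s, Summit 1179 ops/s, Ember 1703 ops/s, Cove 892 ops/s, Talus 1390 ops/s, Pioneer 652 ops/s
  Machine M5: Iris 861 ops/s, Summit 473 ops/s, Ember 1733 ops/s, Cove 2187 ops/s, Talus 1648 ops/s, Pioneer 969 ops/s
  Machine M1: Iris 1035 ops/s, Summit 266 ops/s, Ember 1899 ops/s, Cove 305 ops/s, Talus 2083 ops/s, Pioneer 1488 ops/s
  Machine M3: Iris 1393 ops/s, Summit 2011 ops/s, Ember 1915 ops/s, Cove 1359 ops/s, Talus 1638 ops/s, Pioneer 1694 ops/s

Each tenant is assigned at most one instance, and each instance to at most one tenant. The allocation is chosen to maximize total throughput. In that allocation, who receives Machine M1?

Optimal: Iris→Machine M2 (1190 ops/s), Summit→Machine M6 (2089 ops/s), Ember→Machine M1 (1899 ops/s), Cove→Machine M5 (2187 ops/s), Talus→Machine M7 (2317 ops/s), Pioneer→Machine M3 (1694 ops/s) — total 1190+2089+1899+2187+2317+1694 = 11376 ops/s.
Row-greedy (each tenant in turn takes its best remaining instance) gives 10404 ops/s, worse by 972.
Next-best assignment: Iris→Machine M6, Summit→Machine M3, Ember→Machine M2, Cove→Machine M5, Talus→Machine M7, Pioneer→Machine M1 = 11233 ops/s.
No other one-to-one assignment exceeds 11376 ops/s.
Ember's own top instance is Machine M7 (1944 ops/s), but forcing Ember→Machine M7 and reassigning the rest optimally gives only 11187 ops/s — worse by 189.

Ember receives Machine M1.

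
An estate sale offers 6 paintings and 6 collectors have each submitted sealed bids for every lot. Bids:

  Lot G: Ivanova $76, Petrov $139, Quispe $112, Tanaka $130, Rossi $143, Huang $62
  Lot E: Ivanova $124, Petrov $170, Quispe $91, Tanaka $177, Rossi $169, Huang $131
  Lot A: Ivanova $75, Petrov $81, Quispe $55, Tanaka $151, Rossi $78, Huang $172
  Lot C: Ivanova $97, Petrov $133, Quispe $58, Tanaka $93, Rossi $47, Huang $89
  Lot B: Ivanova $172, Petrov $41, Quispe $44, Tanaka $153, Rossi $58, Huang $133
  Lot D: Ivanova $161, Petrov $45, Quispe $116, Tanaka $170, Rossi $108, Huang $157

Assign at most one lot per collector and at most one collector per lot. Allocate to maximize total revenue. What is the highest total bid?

Maximum total: $928

Optimal: Ivanova→Lot B ($172), Petrov→Lot C ($133), Quispe→Lot G ($112), Tanaka→Lot D ($170), Rossi→Lot E ($169), Huang→Lot A ($172) — total 172+133+112+170+169+172 = $928.
Column-greedy (each lot in turn goes to its best remaining collector) gives $913, worse by 15.
Checked against all permutations: $928 is optimal.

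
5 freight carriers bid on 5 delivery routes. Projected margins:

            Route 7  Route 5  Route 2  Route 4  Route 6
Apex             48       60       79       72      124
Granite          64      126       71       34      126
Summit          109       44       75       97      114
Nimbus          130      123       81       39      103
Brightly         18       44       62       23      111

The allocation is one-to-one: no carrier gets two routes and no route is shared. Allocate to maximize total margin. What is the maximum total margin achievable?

Optimal: Apex→Route 2 ($79k), Granite→Route 5 ($126k), Summit→Route 4 ($97k), Nimbus→Route 7 ($130k), Brightly→Route 6 ($111k) — total 79+126+97+130+111 = $543k.
Swapping Granite↔Apex (Granite→Route 2 $71k, Apex→Route 5 $60k) loses 74.

Max total: $543k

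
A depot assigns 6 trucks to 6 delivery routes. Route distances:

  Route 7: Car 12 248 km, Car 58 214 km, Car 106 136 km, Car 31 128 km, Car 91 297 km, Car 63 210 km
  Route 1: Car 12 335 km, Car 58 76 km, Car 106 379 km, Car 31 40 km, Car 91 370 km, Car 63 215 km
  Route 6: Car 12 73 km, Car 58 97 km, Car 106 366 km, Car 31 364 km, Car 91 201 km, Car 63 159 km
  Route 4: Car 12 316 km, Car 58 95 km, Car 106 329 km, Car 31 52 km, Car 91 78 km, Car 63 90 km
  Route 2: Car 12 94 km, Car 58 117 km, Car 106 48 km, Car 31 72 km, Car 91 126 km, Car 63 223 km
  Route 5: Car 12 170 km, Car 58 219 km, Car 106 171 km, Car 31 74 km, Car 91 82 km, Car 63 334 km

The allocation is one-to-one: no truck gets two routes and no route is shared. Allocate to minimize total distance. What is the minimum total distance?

Min total: 497 km

Optimal: Car 12→Route 6 (73 km), Car 58→Route 1 (76 km), Car 106→Route 2 (48 km), Car 31→Route 7 (128 km), Car 91→Route 5 (82 km), Car 63→Route 4 (90 km) — total 73+76+48+128+82+90 = 497 km.
Column-greedy (each route in turn goes to its cheapest remaining truck) gives 737 km, worse by 240.
Next-best assignment: Car 12→Route 6, Car 58→Route 1, Car 106→Route 7, Car 31→Route 2, Car 91→Route 5, Car 63→Route 4 = 529 km.
Swapping Car 31↔Car 106 (Car 31→Route 2 72 km, Car 106→Route 7 136 km) adds 32.
No other one-to-one assignment undercuts 497 km.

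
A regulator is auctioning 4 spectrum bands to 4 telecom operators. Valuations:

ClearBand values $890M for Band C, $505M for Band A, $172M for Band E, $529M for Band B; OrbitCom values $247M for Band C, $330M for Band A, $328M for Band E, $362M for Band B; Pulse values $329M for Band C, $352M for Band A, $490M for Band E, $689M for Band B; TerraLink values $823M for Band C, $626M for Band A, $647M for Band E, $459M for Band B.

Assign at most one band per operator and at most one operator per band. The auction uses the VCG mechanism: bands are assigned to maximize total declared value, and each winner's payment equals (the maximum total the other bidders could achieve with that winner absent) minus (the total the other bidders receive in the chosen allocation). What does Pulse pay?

Efficient allocation: ClearBand→Band C ($890M), OrbitCom→Band A ($330M), Pulse→Band B ($689M), TerraLink→Band E ($647M); total welfare W = $2556M.
Pulse receives Band B at value $689M, so the others get W − 689 = $1867M.
Without Pulse: best allocation of the remaining 3 bidders over all 4 bands is ClearBand→Band C ($890M), OrbitCom→Band B ($362M), TerraLink→Band E ($647M), total $1899M.
VCG payment = (others' best without Pulse) − (others' welfare with Pulse) = 1899 − 1867 = $32M.

Pulse pays $32M.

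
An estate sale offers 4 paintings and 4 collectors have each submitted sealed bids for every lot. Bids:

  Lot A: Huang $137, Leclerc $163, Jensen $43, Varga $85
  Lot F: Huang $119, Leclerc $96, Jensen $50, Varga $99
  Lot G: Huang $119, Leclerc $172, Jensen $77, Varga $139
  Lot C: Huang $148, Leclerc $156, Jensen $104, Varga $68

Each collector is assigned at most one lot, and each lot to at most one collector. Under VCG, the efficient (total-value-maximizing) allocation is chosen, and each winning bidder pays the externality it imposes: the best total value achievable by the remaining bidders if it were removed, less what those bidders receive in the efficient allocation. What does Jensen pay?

Jensen pays $29.

Efficient allocation: Huang→Lot F ($119), Leclerc→Lot A ($163), Jensen→Lot C ($104), Varga→Lot G ($139); total welfare W = $525.
Jensen receives Lot C at value $104, so the others get W − 104 = $421.
Without Jensen: best allocation of the remaining 3 bidders over all 4 lots is Huang→Lot C ($148), Leclerc→Lot A ($163), Varga→Lot G ($139), total $450.
VCG payment = (others' best without Jensen) − (others' welfare with Jensen) = 450 − 421 = $29.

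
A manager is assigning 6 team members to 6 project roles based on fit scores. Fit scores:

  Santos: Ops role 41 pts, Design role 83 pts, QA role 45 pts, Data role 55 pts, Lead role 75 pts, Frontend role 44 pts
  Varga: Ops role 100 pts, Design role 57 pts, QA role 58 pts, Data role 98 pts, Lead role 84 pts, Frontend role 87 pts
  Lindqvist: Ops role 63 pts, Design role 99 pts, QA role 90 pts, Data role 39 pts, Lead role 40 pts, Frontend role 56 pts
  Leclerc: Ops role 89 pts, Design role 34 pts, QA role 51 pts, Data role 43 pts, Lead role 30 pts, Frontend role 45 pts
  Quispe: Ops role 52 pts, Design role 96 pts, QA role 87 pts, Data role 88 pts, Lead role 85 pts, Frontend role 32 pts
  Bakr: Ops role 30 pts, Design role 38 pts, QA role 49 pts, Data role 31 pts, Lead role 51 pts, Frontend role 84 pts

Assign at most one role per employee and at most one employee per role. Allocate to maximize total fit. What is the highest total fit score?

Maximum total: 532 pts

Treat this as an assignment problem: match each employee to one role.
Optimal: Santos→Lead role (75 pts), Varga→Data role (98 pts), Lindqvist→Design role (99 pts), Leclerc→Ops role (89 pts), Quispe→QA role (87 pts), Bakr→Frontend role (84 pts) — total 75+98+99+89+87+84 = 532 pts.
Row-greedy (each employee in turn takes its best remaining role) gives 457 pts, worse by 75.
Swapping Varga↔Lindqvist (Varga→Design role 57 pts, Lindqvist→Data role 39 pts) loses 101.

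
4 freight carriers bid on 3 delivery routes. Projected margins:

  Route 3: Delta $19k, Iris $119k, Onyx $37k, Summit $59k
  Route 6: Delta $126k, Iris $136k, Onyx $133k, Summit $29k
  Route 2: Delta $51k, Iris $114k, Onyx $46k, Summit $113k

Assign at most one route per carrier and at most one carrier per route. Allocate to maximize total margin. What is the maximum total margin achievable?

Optimal: Iris→Route 3 ($119k), Onyx→Route 6 ($133k), Summit→Route 2 ($113k) — total 119+133+113 = $365k.
Row-greedy (each carrier in turn takes its best remaining route) gives $291k, worse by 74.
No other one-to-one assignment exceeds $365k.

Maximum total: $365k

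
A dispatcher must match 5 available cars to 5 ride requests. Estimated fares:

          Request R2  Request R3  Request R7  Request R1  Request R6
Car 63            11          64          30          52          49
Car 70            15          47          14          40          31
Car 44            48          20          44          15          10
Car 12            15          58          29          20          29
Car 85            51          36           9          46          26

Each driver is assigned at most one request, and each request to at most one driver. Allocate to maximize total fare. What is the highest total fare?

This is a one-to-one assignment (maximum-weight bipartite matching).
Optimal: Car 63→Request R6 ($49), Car 70→Request R1 ($40), Car 44→Request R7 ($44), Car 12→Request R3 ($58), Car 85→Request R2 ($51) — total 49+40+44+58+51 = $242.
Column-greedy (each request in turn goes to its best remaining driver) gives $228, worse by 14.
Swapping Car 85↔Car 12 (Car 85→Request R3 $36, Car 12→Request R2 $15) loses 58.
No other one-to-one assignment exceeds $242.

Max total: $242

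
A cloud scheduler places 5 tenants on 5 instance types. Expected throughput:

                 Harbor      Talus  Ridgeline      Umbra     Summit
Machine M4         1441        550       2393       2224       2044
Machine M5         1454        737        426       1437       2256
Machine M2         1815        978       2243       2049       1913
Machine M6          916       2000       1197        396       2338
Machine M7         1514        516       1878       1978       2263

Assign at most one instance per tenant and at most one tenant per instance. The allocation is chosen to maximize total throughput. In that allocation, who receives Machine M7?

This is the linear assignment problem.
Optimal: Harbor→Machine M2 (1815 ops/s), Talus→Machine M6 (2000 ops/s), Ridgeline→Machine M4 (2393 ops/s), Umbra→Machine M7 (1978 ops/s), Summit→Machine M5 (2256 ops/s) — total 1815+2000+2393+1978+2256 = 10442 ops/s.
Max-entry greedy (repeatedly take the single best remaining cell) gives 9031 ops/s, worse by 1411.
Umbra's own top instance is Machine M4 (2224 ops/s), but forcing Umbra→Machine M4 and reassigning the rest optimally gives only 10237 ops/s — worse by 205.

Umbra receives Machine M7.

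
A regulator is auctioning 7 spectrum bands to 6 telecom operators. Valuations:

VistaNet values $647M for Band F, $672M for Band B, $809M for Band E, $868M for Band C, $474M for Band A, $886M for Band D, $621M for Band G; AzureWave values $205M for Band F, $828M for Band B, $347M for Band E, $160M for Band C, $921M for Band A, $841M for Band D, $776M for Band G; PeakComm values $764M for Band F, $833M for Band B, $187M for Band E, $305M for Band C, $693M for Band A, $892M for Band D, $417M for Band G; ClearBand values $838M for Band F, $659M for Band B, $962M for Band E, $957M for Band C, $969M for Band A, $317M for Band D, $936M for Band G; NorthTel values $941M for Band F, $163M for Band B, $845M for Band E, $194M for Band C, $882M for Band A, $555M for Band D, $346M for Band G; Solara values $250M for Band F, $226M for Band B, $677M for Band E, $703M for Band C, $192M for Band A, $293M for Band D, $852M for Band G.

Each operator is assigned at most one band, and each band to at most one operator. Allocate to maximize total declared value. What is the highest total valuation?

Optimal: VistaNet→Band C ($868M), AzureWave→Band A ($921M), PeakComm→Band D ($892M), ClearBand→Band E ($962M), NorthTel→Band F ($941M), Solara→Band G ($852M) — total 868+921+892+962+941+852 = $5436M.
Row-greedy (each operator in turn takes its best remaining band) gives $5395M, worse by 41.
Next-best assignment: VistaNet→Band D, AzureWave→Band A, PeakComm→Band B, ClearBand→Band E, NorthTel→Band F, Solara→Band G = $5395M.

Max total: $5436M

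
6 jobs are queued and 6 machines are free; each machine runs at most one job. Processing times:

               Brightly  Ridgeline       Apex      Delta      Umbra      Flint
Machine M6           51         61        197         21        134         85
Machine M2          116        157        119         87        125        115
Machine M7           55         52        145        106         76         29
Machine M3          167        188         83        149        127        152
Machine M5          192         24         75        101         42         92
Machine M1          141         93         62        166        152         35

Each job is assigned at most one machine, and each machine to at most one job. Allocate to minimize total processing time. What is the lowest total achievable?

Minimum total: 343 min

Optimal: Brightly→Machine M7 (55 min), Ridgeline→Machine M5 (24 min), Apex→Machine M3 (83 min), Delta→Machine M6 (21 min), Umbra→Machine M2 (125 min), Flint→Machine M1 (35 min) — total 55+24+83+21+125+35 = 343 min.
Min-entry greedy (repeatedly take the single cheapest remaining cell) gives 379 min, worse by 36.
Next-best assignment: Brightly→Machine M2, Ridgeline→Machine M7, Apex→Machine M3, Delta→Machine M6, Umbra→Machine M5, Flint→Machine M1 = 349 min.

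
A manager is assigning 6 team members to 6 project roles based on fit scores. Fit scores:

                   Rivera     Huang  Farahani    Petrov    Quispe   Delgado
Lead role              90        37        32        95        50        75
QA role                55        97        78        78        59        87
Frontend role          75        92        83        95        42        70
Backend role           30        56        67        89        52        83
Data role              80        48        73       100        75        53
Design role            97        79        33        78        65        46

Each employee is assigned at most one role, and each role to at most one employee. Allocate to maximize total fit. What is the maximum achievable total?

Max total: 530 pts

Optimal: Rivera→Design role (97 pts), Huang→QA role (97 pts), Farahani→Frontend role (83 pts), Petrov→Lead role (95 pts), Quispe→Data role (75 pts), Delgado→Backend role (83 pts) — total 97+97+83+95+75+83 = 530 pts.
Max-entry greedy (repeatedly take the single best remaining cell) gives 510 pts, worse by 20.
Swapping Quispe↔Farahani (Quispe→Frontend role 42 pts, Farahani→Data role 73 pts) loses 43.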